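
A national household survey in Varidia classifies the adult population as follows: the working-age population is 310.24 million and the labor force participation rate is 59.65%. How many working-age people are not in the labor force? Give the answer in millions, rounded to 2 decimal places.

About 125.18 million are not in the labor force.

Share not in the labor force = 1 − 0.5965 = 0.4035.
Not in labor force = 0.4035 × 310.24 ≈ 125.18 million.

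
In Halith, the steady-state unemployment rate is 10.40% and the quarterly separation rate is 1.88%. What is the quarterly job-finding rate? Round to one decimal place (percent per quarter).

From u* = s/(s+f): f = s·(1−u)/u.
f = 1.88 × (1 − 0.1040) / 0.1040 = 1.6845 / 0.1040 ≈ 16.2% per quarter.

Job-finding rate ≈ 16.2% per quarter.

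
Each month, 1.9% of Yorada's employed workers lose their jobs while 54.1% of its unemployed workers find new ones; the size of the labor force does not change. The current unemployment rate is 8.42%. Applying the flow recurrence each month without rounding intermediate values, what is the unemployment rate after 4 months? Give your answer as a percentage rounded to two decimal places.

Unemployment rate after four months ≈ 3.58%.

With a fixed labor force, u_{t+1} = u_t + s·(1−u_t) − f·u_t = u_t·(1−s−f) + s.
Here 1−s−f = 0.440 and s = 0.019.
u_1 = 0.084200 × 0.440 + 0.019 = 0.056048.
u_2 = 0.056048 × 0.440 + 0.019 = 0.043661.
u_3 = 0.043661 × 0.440 + 0.019 = 0.038211.
u_4 = 0.038211 × 0.440 + 0.019 = 0.035813.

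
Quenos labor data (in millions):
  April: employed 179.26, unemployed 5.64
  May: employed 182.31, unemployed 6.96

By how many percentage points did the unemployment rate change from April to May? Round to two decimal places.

April: labor force = 179.26 + 5.64 = 184.90; u = 5.64/184.90 = 3.05%.
May: labor force = 182.31 + 6.96 = 189.27; u = 6.96/189.27 = 3.68%.
Change = 3.68% − 3.05% = +0.63 pp.

The unemployment rate changed by +0.63 percentage points.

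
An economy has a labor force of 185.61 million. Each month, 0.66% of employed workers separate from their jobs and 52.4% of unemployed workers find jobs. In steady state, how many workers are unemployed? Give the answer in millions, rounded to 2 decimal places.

Steady-state unemployment rate u* = s/(s+f) = 0.66/(0.66+52.4) = 0.012439.
Unemployed = u* × labor force = 0.012439 × 185.61 ≈ 2.31 million.

About 2.31 million are unemployed in steady state.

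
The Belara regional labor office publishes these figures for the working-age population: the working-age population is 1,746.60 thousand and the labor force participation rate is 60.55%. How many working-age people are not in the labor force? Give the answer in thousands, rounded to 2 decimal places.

About 689.03 thousand are not in the labor force.

Share not in the labor force = 1 − 0.6055 = 0.3945.
Not in labor force = 0.3945 × 1,746.60 ≈ 689.03 thousand.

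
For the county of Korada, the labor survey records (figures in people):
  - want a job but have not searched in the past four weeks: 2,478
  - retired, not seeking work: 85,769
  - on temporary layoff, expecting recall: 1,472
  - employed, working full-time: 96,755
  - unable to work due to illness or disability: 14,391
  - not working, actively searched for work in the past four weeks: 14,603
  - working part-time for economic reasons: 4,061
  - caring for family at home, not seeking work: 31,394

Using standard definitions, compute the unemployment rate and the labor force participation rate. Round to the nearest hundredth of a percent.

Unemployment rate ≈ 13.75%; labor force participation rate ≈ 46.58%.

Employed = 96,755 + 4,061 = 100,816 (anyone who worked, including part-time for economic reasons, counts as employed).
Unemployed = 1,472 + 14,603 = 16,075 (jobless and actively searching, or on temporary layoff).
Labor force = 100,816 + 16,075 = 116,891.
Not in labor force = 2,478 + 85,769 + 14,391 + 31,394 = 134,032 (those not working and not actively searching are outside the labor force — including those who want a job but have given up searching).
Civilian working-age population = 116,891 + 134,032 = 250,923.
Unemployment rate = 16,075 / 116,891 = 13.75%.
Labor force participation rate = 116,891 / 250,923 = 46.58%.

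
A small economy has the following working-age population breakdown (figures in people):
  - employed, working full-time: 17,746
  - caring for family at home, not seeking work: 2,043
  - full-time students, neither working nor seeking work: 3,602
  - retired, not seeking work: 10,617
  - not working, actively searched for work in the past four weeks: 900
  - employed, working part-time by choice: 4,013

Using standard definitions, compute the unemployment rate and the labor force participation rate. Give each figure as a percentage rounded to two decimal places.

Employed = 17,746 + 4,013 = 21,759.
Unemployed = 900.
Labor force = 21,759 + 900 = 22,659.
Not in labor force = 2,043 + 3,602 + 10,617 = 16,262 (those not working and not actively searching are outside the labor force).
Civilian working-age population = 22,659 + 16,262 = 38,921.
Unemployment rate = 900 / 22,659 = 3.97%.
Labor force participation rate = 22,659 / 38,921 = 58.22%.

Unemployment rate ≈ 3.97%; labor force participation rate ≈ 58.22%.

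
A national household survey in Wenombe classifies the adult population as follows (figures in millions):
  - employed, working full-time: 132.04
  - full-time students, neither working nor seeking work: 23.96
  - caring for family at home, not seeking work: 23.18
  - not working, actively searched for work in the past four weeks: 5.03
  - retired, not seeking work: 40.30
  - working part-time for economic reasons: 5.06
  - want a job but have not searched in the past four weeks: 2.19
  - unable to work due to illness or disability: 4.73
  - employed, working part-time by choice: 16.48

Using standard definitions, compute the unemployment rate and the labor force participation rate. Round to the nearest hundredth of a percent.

Unemployment rate ≈ 3.17%; labor force participation rate ≈ 62.70%.

Employed = 132.04 + 5.06 + 16.48 = 153.58 million (anyone who worked, including part-time for economic reasons, counts as employed).
Unemployed = 5.03 million.
Labor force = 153.58 + 5.03 = 158.61 million.
Not in labor force = 23.96 + 23.18 + 40.30 + 2.19 + 4.73 = 94.36 million (those not working and not actively searching are outside the labor force — including those who want a job but have given up searching).
Civilian working-age population = 158.61 + 94.36 = 252.97 million.
Unemployment rate = 5.03 / 158.61 = 3.17%.
Labor force participation rate = 158.61 / 252.97 = 62.70%.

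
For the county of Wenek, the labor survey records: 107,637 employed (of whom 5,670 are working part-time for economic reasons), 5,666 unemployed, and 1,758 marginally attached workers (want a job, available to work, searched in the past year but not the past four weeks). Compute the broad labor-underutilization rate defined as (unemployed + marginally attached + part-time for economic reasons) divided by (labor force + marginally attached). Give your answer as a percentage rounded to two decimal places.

Broad underutilization rate ≈ 11.38%.

Labor force = 107,637 + 5,666 = 113,303.
Numerator = 5,666 + 1,758 + 5,670 = 13,094.
Denominator = 113,303 + 1,758 = 115,061.
Broad rate = 13,094 / 115,061 = 11.38%.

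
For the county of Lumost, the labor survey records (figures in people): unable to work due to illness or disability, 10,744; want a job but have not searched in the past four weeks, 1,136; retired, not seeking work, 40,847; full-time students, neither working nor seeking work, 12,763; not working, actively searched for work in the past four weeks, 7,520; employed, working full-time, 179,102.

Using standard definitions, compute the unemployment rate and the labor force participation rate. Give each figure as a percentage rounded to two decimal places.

Employed = 179,102.
Unemployed = 7,520.
Labor force = 179,102 + 7,520 = 186,622.
Not in labor force = 10,744 + 1,136 + 40,847 + 12,763 = 65,490 (those not working and not actively searching are outside the labor force — including those who want a job but have given up searching).
Civilian working-age population = 186,622 + 65,490 = 252,112.
Unemployment rate = 7,520 / 186,622 = 4.03%.
Labor force participation rate = 186,622 / 252,112 = 74.02%.

Unemployment rate ≈ 4.03%; labor force participation rate ≈ 74.02%.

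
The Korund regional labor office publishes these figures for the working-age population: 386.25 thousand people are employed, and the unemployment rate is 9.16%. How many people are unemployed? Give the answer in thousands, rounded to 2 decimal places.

About 38.95 thousand are unemployed.

Let U be the number unemployed. The labor force is E + U, and U/(E+U) = 0.0916.
So U = 0.0916 × 386.25 / (1 − 0.0916) = 35.3805 / 0.9084 ≈ 38.95 thousand.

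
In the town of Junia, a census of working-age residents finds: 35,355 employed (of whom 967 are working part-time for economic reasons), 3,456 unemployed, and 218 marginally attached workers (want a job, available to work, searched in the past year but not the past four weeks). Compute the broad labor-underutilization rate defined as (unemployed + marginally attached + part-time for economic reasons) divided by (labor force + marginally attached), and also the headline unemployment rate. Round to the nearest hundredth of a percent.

Broad underutilization rate ≈ 11.89%; headline unemployment rate ≈ 8.90%.

Labor force = 35,355 + 3,456 = 38,811.
Numerator = 3,456 + 218 + 967 = 4,641.
Denominator = 38,811 + 218 = 39,029.
Broad rate = 4,641 / 39,029 = 11.89%.
Headline unemployment rate = 3,456 / 38,811 = 8.90%.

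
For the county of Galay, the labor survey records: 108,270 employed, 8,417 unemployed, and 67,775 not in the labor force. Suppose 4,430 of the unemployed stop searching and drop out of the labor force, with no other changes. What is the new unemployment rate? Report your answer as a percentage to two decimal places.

Initially, labor force = 108,270 + 8,417 = 116,687, so u = 8,417/116,687 = 7.21%.
After the change, unemployed and labor force both fall by 4,430 → E = 108,270, U = 3,987, labor force = 112,257.
New unemployment rate = 3,987 / 112,257 = 3.55%.

New unemployment rate ≈ 3.55%.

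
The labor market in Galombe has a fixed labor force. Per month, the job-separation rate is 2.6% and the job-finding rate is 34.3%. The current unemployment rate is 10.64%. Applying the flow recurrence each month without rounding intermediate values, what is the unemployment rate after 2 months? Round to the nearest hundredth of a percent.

Unemployment rate after two months ≈ 8.48%.

With a fixed labor force, u_{t+1} = u_t + s·(1−u_t) − f·u_t = u_t·(1−s−f) + s.
Here 1−s−f = 0.631 and s = 0.026.
u_1 = 0.106400 × 0.631 + 0.026 = 0.093138.
u_2 = 0.093138 × 0.631 + 0.026 = 0.084770.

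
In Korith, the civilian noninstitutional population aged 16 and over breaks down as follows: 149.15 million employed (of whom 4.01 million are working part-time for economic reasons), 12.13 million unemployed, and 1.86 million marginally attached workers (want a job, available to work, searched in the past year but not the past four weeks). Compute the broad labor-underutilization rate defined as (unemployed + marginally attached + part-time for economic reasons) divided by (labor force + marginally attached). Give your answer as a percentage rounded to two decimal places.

Labor force = 149.15 + 12.13 = 161.28 million.
Numerator = 12.13 + 1.86 + 4.01 = 18.00 million.
Denominator = 161.28 + 1.86 = 163.14 million.
Broad rate = 18.00 / 163.14 = 11.03%.

Broad underutilization rate ≈ 11.03%.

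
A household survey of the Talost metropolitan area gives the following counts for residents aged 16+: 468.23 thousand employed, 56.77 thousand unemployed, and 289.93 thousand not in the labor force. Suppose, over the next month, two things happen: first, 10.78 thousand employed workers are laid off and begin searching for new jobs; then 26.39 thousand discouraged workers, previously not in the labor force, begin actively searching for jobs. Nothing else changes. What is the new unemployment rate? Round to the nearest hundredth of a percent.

New unemployment rate ≈ 17.04%.

Initially, labor force = 468.23 + 56.77 = 525.00 thousand, so u = 56.77/525.00 = 10.81%.
After the first change, employed falls and unemployed rises by 10.78; labor force unchanged → E = 457.45, U = 67.55, labor force = 525.00 thousand.
After the second change, unemployed and labor force both rise by 26.39 → E = 457.45, U = 93.94, labor force = 551.39 thousand.
New unemployment rate = 93.94 / 551.39 = 17.04%.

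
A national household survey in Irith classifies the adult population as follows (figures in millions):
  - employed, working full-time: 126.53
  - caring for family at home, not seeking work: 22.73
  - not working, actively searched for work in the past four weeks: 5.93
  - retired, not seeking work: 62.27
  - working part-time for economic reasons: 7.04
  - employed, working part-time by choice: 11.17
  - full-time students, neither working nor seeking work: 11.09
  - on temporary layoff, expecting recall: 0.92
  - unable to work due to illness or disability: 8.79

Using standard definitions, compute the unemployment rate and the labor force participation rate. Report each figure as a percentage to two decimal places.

Employed = 126.53 + 7.04 + 11.17 = 144.74 million (anyone who worked, including part-time for economic reasons, counts as employed).
Unemployed = 5.93 + 0.92 = 6.85 million (jobless and actively searching, or on temporary layoff).
Labor force = 144.74 + 6.85 = 151.59 million.
Not in labor force = 22.73 + 62.27 + 11.09 + 8.79 = 104.88 million (those not working and not actively searching are outside the labor force).
Civilian working-age population = 151.59 + 104.88 = 256.47 million.
Unemployment rate = 6.85 / 151.59 = 4.52%.
Labor force participation rate = 151.59 / 256.47 = 59.11%.

Unemployment rate ≈ 4.52%; labor force participation rate ≈ 59.11%.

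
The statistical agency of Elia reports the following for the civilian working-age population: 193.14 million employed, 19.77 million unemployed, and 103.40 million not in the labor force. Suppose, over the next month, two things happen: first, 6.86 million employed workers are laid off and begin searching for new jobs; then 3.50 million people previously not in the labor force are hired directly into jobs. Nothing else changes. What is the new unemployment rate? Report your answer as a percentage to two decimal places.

New unemployment rate ≈ 12.31%.

Initially, labor force = 193.14 + 19.77 = 212.91 million, so u = 19.77/212.91 = 9.29%.
After the first change, employed falls and unemployed rises by 6.86; labor force unchanged → E = 186.28, U = 26.63, labor force = 212.91 million.
After the second change, employed and labor force both rise by 3.50; unemployed unchanged → E = 189.78, U = 26.63, labor force = 216.41 million.
New unemployment rate = 26.63 / 216.41 = 12.31%.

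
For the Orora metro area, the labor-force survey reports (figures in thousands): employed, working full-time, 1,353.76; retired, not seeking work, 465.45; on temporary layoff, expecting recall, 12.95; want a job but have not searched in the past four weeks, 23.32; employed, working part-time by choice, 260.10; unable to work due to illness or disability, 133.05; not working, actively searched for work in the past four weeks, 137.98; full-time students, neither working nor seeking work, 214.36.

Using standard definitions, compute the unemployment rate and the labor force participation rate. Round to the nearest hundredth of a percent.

Employed = 1,353.76 + 260.10 = 1,613.86 thousand.
Unemployed = 12.95 + 137.98 = 150.93 thousand (jobless and actively searching, or on temporary layoff).
Labor force = 1,613.86 + 150.93 = 1,764.79 thousand.
Not in labor force = 465.45 + 23.32 + 133.05 + 214.36 = 836.18 thousand (those not working and not actively searching are outside the labor force — including those who want a job but have given up searching).
Civilian working-age population = 1,764.79 + 836.18 = 2,600.97 thousand.
Unemployment rate = 150.93 / 1,764.79 = 8.55%.
Labor force participation rate = 1,764.79 / 2,600.97 = 67.85%.

Unemployment rate ≈ 8.55%; labor force participation rate ≈ 67.85%.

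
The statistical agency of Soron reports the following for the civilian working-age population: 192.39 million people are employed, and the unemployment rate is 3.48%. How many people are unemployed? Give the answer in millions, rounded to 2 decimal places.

Let U be the number unemployed. The labor force is E + U, and U/(E+U) = 0.0348.
So U = 0.0348 × 192.39 / (1 − 0.0348) = 6.6952 / 0.9652 ≈ 6.94 million.

About 6.94 million are unemployed.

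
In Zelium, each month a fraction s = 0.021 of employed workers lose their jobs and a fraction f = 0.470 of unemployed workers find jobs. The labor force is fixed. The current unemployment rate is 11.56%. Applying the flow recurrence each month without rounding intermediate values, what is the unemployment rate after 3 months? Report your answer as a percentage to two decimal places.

Unemployment rate after three months ≈ 5.24%.

With a fixed labor force, u_{t+1} = u_t + s·(1−u_t) − f·u_t = u_t·(1−s−f) + s.
Here 1−s−f = 0.509 and s = 0.021.
u_1 = 0.115600 × 0.509 + 0.021 = 0.079840.
u_2 = 0.079840 × 0.509 + 0.021 = 0.061639.
u_3 = 0.061639 × 0.509 + 0.021 = 0.052374.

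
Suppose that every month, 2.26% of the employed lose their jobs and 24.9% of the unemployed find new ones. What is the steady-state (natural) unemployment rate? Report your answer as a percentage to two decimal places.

At steady state the flows balance: s·E = f·U, so U/(E+U) = s/(s+f).
u* = 2.26 / (2.26 + 24.9) = 2.26 / 27.16 = 8.32%.

Steady-state unemployment rate ≈ 8.32%.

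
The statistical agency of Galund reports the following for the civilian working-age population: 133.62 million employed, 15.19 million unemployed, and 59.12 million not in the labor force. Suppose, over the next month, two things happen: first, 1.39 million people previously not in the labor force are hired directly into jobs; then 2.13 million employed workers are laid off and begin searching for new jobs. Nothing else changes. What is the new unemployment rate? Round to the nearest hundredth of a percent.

New unemployment rate ≈ 11.53%.

Initially, labor force = 133.62 + 15.19 = 148.81 million, so u = 15.19/148.81 = 10.21%.
After the first change, employed and labor force both rise by 1.39; unemployed unchanged → E = 135.01, U = 15.19, labor force = 150.20 million.
After the second change, employed falls and unemployed rises by 2.13; labor force unchanged → E = 132.88, U = 17.32, labor force = 150.20 million.
New unemployment rate = 17.32 / 150.20 = 11.53%.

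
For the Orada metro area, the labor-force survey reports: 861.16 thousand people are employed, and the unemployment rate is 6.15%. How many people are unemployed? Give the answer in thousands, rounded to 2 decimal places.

Let U be the number unemployed. The labor force is E + U, and U/(E+U) = 0.0615.
So U = 0.0615 × 861.16 / (1 − 0.0615) = 52.9613 / 0.9385 ≈ 56.43 thousand.

About 56.43 thousand are unemployed.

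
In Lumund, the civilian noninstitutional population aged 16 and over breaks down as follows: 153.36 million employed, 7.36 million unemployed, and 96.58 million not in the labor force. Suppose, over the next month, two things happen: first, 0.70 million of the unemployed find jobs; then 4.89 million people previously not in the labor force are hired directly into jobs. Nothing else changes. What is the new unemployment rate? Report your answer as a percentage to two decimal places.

Initially, labor force = 153.36 + 7.36 = 160.72 million, so u = 7.36/160.72 = 4.58%.
After the first change, unemployed falls and employed rises by 0.70; labor force unchanged → E = 154.06, U = 6.66, labor force = 160.72 million.
After the second change, employed and labor force both rise by 4.89; unemployed unchanged → E = 158.95, U = 6.66, labor force = 165.61 million.
New unemployment rate = 6.66 / 165.61 = 4.02%.

New unemployment rate ≈ 4.02%.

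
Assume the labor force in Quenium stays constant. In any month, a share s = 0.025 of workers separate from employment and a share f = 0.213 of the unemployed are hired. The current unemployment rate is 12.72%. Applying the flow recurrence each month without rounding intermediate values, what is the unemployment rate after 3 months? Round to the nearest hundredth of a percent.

Unemployment rate after three months ≈ 11.48%.

With a fixed labor force, u_{t+1} = u_t + s·(1−u_t) − f·u_t = u_t·(1−s−f) + s.
Here 1−s−f = 0.762 and s = 0.025.
u_1 = 0.127200 × 0.762 + 0.025 = 0.121926.
u_2 = 0.121926 × 0.762 + 0.025 = 0.117908.
u_3 = 0.117908 × 0.762 + 0.025 = 0.114846.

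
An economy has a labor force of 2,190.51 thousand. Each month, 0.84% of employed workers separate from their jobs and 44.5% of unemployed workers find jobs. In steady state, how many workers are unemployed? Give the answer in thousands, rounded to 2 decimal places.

About 40.58 thousand are unemployed in steady state.

Steady-state unemployment rate u* = s/(s+f) = 0.84/(0.84+44.5) = 0.018527.
Unemployed = u* × labor force = 0.018527 × 2,190.51 ≈ 40.58 thousand.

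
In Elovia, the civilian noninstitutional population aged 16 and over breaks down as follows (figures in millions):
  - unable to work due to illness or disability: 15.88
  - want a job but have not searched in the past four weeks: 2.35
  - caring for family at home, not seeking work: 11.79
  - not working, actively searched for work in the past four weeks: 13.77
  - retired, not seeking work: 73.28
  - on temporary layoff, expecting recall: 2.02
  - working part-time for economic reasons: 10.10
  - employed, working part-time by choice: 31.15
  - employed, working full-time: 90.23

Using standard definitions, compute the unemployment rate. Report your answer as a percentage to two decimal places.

Employed = 10.10 + 31.15 + 90.23 = 131.48 million (anyone who worked, including part-time for economic reasons, counts as employed).
Unemployed = 13.77 + 2.02 = 15.79 million (jobless and actively searching, or on temporary layoff).
Labor force = 131.48 + 15.79 = 147.27 million.
Unemployment rate = 15.79 / 147.27 = 10.72%.

Unemployment rate ≈ 10.72%.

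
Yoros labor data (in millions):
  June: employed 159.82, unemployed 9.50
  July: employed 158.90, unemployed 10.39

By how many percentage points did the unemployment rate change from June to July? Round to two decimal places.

The unemployment rate changed by +0.53 percentage points.

June: labor force = 159.82 + 9.50 = 169.32; u = 9.50/169.32 = 5.61%.
July: labor force = 158.90 + 10.39 = 169.29; u = 10.39/169.29 = 6.14%.
Change = 6.14% − 5.61% = +0.53 pp.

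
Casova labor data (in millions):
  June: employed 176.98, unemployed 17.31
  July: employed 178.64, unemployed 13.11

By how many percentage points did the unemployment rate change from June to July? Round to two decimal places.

The unemployment rate changed by −2.07 percentage points.

June: labor force = 176.98 + 17.31 = 194.29; u = 17.31/194.29 = 8.91%.
July: labor force = 178.64 + 13.11 = 191.75; u = 13.11/191.75 = 6.84%.
Change = 6.84% − 8.91% = −2.07 pp.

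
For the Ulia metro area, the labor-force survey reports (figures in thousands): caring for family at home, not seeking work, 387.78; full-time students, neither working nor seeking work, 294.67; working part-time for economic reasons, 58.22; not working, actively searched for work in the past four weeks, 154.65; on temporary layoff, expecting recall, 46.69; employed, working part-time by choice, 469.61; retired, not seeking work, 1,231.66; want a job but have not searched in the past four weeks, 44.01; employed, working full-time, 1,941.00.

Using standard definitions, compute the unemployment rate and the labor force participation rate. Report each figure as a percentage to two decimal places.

Employed = 58.22 + 469.61 + 1,941.00 = 2,468.83 thousand (anyone who worked, including part-time for economic reasons, counts as employed).
Unemployed = 154.65 + 46.69 = 201.34 thousand (jobless and actively searching, or on temporary layoff).
Labor force = 2,468.83 + 201.34 = 2,670.17 thousand.
Not in labor force = 387.78 + 294.67 + 1,231.66 + 44.01 = 1,958.12 thousand (those not working and not actively searching are outside the labor force — including those who want a job but have given up searching).
Civilian working-age population = 2,670.17 + 1,958.12 = 4,628.29 thousand.
Unemployment rate = 201.34 / 2,670.17 = 7.54%.
Labor force participation rate = 2,670.17 / 4,628.29 = 57.69%.

Unemployment rate ≈ 7.54%; labor force participation rate ≈ 57.69%.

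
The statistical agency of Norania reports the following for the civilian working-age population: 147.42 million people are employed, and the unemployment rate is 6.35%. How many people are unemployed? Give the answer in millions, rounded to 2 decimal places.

About 10.00 million are unemployed.

Let U be the number unemployed. The labor force is E + U, and U/(E+U) = 0.0635.
So U = 0.0635 × 147.42 / (1 − 0.0635) = 9.3612 / 0.9365 ≈ 10.00 million.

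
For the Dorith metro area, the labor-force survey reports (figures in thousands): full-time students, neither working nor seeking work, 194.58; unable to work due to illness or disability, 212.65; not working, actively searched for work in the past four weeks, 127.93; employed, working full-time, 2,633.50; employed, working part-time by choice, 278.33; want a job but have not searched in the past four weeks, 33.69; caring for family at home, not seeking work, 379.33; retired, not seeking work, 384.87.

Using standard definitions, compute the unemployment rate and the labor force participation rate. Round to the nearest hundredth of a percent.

Employed = 2,633.50 + 278.33 = 2,911.83 thousand.
Unemployed = 127.93 thousand.
Labor force = 2,911.83 + 127.93 = 3,039.76 thousand.
Not in labor force = 194.58 + 212.65 + 33.69 + 379.33 + 384.87 = 1,205.12 thousand (those not working and not actively searching are outside the labor force — including those who want a job but have given up searching).
Civilian working-age population = 3,039.76 + 1,205.12 = 4,244.88 thousand.
Unemployment rate = 127.93 / 3,039.76 = 4.21%.
Labor force participation rate = 3,039.76 / 4,244.88 = 71.61%.

Unemployment rate ≈ 4.21%; labor force participation rate ≈ 71.61%.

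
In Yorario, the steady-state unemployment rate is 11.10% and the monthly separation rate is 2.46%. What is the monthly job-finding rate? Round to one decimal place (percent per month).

From u* = s/(s+f): f = s·(1−u)/u.
f = 2.46 × (1 − 0.1110) / 0.1110 = 2.1869 / 0.1110 ≈ 19.7% per month.

Job-finding rate ≈ 19.7% per month.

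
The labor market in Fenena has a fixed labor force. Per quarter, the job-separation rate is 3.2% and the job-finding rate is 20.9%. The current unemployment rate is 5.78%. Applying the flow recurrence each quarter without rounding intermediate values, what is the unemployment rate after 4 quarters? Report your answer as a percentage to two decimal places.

Unemployment rate after four quarters ≈ 10.79%.

With a fixed labor force, u_{t+1} = u_t + s·(1−u_t) − f·u_t = u_t·(1−s−f) + s.
Here 1−s−f = 0.759 and s = 0.032.
u_1 = 0.057800 × 0.759 + 0.032 = 0.075870.
u_2 = 0.075870 × 0.759 + 0.032 = 0.089585.
u_3 = 0.089585 × 0.759 + 0.032 = 0.099995.
u_4 = 0.099995 × 0.759 + 0.032 = 0.107896.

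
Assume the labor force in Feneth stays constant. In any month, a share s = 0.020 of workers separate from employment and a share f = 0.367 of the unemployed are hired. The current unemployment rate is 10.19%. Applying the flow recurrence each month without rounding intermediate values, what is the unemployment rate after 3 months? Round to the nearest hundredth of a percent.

Unemployment rate after three months ≈ 6.32%.

With a fixed labor force, u_{t+1} = u_t + s·(1−u_t) − f·u_t = u_t·(1−s−f) + s.
Here 1−s−f = 0.613 and s = 0.020.
u_1 = 0.101900 × 0.613 + 0.020 = 0.082465.
u_2 = 0.082465 × 0.613 + 0.020 = 0.070551.
u_3 = 0.070551 × 0.613 + 0.020 = 0.063248.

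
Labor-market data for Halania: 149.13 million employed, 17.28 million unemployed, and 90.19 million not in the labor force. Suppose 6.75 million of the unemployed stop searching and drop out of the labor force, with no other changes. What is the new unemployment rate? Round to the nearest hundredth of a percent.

New unemployment rate ≈ 6.60%.

Initially, labor force = 149.13 + 17.28 = 166.41 million, so u = 17.28/166.41 = 10.38%.
After the change, unemployed and labor force both fall by 6.75 → E = 149.13, U = 10.53, labor force = 159.66 million.
New unemployment rate = 10.53 / 159.66 = 6.60%.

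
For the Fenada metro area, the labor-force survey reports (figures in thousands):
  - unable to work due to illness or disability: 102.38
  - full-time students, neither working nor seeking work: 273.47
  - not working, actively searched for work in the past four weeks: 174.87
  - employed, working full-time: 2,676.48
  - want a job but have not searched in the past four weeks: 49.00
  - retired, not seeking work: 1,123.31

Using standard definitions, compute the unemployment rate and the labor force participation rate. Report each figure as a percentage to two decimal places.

Unemployment rate ≈ 6.13%; labor force participation rate ≈ 64.81%.

Employed = 2,676.48 thousand.
Unemployed = 174.87 thousand.
Labor force = 2,676.48 + 174.87 = 2,851.35 thousand.
Not in labor force = 102.38 + 273.47 + 49.00 + 1,123.31 = 1,548.16 thousand (those not working and not actively searching are outside the labor force — including those who want a job but have given up searching).
Civilian working-age population = 2,851.35 + 1,548.16 = 4,399.51 thousand.
Unemployment rate = 174.87 / 2,851.35 = 6.13%.
Labor force participation rate = 2,851.35 / 4,399.51 = 64.81%.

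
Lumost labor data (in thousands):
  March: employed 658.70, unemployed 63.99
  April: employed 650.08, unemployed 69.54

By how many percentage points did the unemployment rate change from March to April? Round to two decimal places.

The unemployment rate changed by +0.81 percentage points.

March: labor force = 658.70 + 63.99 = 722.69; u = 63.99/722.69 = 8.85%.
April: labor force = 650.08 + 69.54 = 719.62; u = 69.54/719.62 = 9.66%.
Change = 9.66% − 8.85% = +0.81 pp.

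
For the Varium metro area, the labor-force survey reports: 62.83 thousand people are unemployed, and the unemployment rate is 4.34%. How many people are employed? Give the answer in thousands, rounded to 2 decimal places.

About 1,384.87 thousand are employed.

Labor force = U / u = 62.83 / 0.0434 ≈ 1,447.70 thousand.
Employed = labor force − unemployed = 1,447.70 − 62.83 = 1,384.87 thousand.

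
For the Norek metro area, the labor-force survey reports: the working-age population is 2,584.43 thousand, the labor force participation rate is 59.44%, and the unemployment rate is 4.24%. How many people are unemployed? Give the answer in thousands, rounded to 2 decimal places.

Labor force = 0.5944 × 2,584.43 = 1,536.19 thousand.
Unemployed = 0.0424 × 1,536.19 ≈ 65.13 thousand.

About 65.13 thousand are unemployed.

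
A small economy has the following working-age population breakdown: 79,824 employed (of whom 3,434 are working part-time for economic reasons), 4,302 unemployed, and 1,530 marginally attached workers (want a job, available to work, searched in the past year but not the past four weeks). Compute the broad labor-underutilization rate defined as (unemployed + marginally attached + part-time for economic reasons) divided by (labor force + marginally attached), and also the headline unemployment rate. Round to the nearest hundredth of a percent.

Broad underutilization rate ≈ 10.82%; headline unemployment rate ≈ 5.11%.

Labor force = 79,824 + 4,302 = 84,126.
Numerator = 4,302 + 1,530 + 3,434 = 9,266.
Denominator = 84,126 + 1,530 = 85,656.
Broad rate = 9,266 / 85,656 = 10.82%.
Headline unemployment rate = 4,302 / 84,126 = 5.11%.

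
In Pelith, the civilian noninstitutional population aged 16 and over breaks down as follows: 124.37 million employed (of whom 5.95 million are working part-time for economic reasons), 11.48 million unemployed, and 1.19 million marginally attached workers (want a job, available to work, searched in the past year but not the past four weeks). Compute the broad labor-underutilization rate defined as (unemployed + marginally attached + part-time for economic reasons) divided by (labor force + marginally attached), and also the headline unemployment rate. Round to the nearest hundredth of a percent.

Labor force = 124.37 + 11.48 = 135.85 million.
Numerator = 11.48 + 1.19 + 5.95 = 18.62 million.
Denominator = 135.85 + 1.19 = 137.04 million.
Broad rate = 18.62 / 137.04 = 13.59%.
Headline unemployment rate = 11.48 / 135.85 = 8.45%.

Broad underutilization rate ≈ 13.59%; headline unemployment rate ≈ 8.45%.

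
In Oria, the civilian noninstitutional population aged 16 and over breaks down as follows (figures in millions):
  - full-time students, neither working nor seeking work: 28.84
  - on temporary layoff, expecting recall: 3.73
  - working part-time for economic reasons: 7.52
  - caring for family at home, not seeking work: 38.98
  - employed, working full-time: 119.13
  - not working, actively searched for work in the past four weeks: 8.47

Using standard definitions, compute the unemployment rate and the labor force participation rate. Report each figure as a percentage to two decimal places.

Unemployment rate ≈ 8.79%; labor force participation rate ≈ 67.18%.

Employed = 7.52 + 119.13 = 126.65 million (anyone who worked, including part-time for economic reasons, counts as employed).
Unemployed = 3.73 + 8.47 = 12.20 million (jobless and actively searching, or on temporary layoff).
Labor force = 126.65 + 12.20 = 138.85 million.
Not in labor force = 28.84 + 38.98 = 67.82 million (those not working and not actively searching are outside the labor force).
Civilian working-age population = 138.85 + 67.82 = 206.67 million.
Unemployment rate = 12.20 / 138.85 = 8.79%.
Labor force participation rate = 138.85 / 206.67 = 67.18%.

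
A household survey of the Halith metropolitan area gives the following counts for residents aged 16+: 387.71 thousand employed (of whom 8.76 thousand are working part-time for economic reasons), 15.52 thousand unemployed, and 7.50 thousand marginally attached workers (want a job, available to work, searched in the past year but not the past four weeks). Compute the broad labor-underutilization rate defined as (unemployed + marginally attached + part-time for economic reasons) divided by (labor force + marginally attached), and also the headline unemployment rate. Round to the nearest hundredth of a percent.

Labor force = 387.71 + 15.52 = 403.23 thousand.
Numerator = 15.52 + 7.50 + 8.76 = 31.78 thousand.
Denominator = 403.23 + 7.50 = 410.73 thousand.
Broad rate = 31.78 / 410.73 = 7.74%.
Headline unemployment rate = 15.52 / 403.23 = 3.85%.

Broad underutilization rate ≈ 7.74%; headline unemployment rate ≈ 3.85%.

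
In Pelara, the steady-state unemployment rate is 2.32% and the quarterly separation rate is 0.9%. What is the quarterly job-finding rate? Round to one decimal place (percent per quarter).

Job-finding rate ≈ 37.9% per quarter.

From u* = s/(s+f): f = s·(1−u)/u.
f = 0.9 × (1 − 0.0232) / 0.0232 = 0.8791 / 0.0232 ≈ 37.9% per quarter.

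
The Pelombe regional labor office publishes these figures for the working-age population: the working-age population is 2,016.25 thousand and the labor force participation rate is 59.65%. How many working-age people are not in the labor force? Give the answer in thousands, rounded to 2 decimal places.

About 813.56 thousand are not in the labor force.

Share not in the labor force = 1 − 0.5965 = 0.4035.
Not in labor force = 0.4035 × 2,016.25 ≈ 813.56 thousand.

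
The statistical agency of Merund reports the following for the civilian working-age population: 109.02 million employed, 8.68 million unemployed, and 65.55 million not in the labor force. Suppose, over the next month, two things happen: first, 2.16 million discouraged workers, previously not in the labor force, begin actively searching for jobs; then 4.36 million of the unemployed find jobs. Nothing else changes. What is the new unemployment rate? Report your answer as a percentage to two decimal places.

Initially, labor force = 109.02 + 8.68 = 117.70 million, so u = 8.68/117.70 = 7.37%.
After the first change, unemployed and labor force both rise by 2.16 → E = 109.02, U = 10.84, labor force = 119.86 million.
After the second change, unemployed falls and employed rises by 4.36; labor force unchanged → E = 113.38, U = 6.48, labor force = 119.86 million.
New unemployment rate = 6.48 / 119.86 = 5.41%.

New unemployment rate ≈ 5.41%.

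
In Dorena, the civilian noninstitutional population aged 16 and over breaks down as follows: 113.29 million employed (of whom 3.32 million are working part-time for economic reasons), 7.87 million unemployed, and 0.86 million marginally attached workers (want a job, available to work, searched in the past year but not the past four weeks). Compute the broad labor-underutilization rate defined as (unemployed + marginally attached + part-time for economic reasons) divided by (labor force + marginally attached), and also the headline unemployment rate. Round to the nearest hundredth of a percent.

Broad underutilization rate ≈ 9.88%; headline unemployment rate ≈ 6.50%.

Labor force = 113.29 + 7.87 = 121.16 million.
Numerator = 7.87 + 0.86 + 3.32 = 12.05 million.
Denominator = 121.16 + 0.86 = 122.02 million.
Broad rate = 12.05 / 122.02 = 9.88%.
Headline unemployment rate = 7.87 / 121.16 = 6.50%.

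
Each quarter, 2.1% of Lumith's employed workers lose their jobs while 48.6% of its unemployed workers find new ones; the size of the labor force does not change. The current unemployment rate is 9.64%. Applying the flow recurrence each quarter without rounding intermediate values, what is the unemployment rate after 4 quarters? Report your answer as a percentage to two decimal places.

Unemployment rate after four quarters ≈ 4.47%.

With a fixed labor force, u_{t+1} = u_t + s·(1−u_t) − f·u_t = u_t·(1−s−f) + s.
Here 1−s−f = 0.493 and s = 0.021.
u_1 = 0.096400 × 0.493 + 0.021 = 0.068525.
u_2 = 0.068525 × 0.493 + 0.021 = 0.054783.
u_3 = 0.054783 × 0.493 + 0.021 = 0.048008.
u_4 = 0.048008 × 0.493 + 0.021 = 0.044668.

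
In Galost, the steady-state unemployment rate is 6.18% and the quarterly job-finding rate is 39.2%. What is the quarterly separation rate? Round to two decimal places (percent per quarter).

Separation rate ≈ 2.58% per quarter.

From u* = s/(s+f): s = u·f/(1−u).
s = 0.0618 × 39.2 / (1 − 0.0618) = 2.4226 / 0.9382 ≈ 2.58% per quarter.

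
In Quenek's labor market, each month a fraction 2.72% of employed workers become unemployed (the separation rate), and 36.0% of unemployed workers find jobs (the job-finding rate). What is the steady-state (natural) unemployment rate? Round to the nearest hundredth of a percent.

Steady-state unemployment rate ≈ 7.02%.

At steady state the flows balance: s·E = f·U, so U/(E+U) = s/(s+f).
u* = 2.72 / (2.72 + 36.0) = 2.72 / 38.72 = 7.02%.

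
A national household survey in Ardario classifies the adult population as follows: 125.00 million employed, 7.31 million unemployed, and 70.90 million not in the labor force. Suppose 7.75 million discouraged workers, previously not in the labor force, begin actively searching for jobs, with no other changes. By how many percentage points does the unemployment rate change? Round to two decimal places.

Initially, labor force = 125.00 + 7.31 = 132.31 million, so u = 7.31/132.31 = 5.52%.
After the change, unemployed and labor force both rise by 7.75 → E = 125.00, U = 15.06, labor force = 140.06 million.
New unemployment rate = 15.06 / 140.06 = 10.75%.
Change = 10.75% − 5.52% = +5.23 percentage points.

The unemployment rate changes by +5.23 percentage points.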